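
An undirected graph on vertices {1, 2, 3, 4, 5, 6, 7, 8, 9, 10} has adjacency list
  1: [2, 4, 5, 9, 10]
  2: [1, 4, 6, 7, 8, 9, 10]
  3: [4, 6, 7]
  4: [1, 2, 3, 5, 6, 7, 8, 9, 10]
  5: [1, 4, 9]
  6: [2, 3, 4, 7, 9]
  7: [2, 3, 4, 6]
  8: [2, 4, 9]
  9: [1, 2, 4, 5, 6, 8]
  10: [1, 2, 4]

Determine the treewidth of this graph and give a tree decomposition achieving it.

Treewidth 3.
Bags: B1 = {1, 2, 4, 9}  B2 = {1, 4, 5, 9}  B3 = {2, 4, 6, 9}  B4 = {2, 4, 8, 9}  B5 = {2, 4, 6, 7}  B6 = {3, 4, 6, 7}  B7 = {1, 2, 4, 10}
Tree: B1–B2, B1–B3, B1–B4, B3–B5, B5–B6, B1–B7

Each bag holds 4 vertices, so the decomposition has width 3, which upper-bounds the treewidth. For the lower bound, the 4 vertices {2, 4, 8, 9} are pairwise adjacent, and any tree decomposition puts a clique entirely inside one bag — forcing width ≥ 3. Therefore the treewidth is 3.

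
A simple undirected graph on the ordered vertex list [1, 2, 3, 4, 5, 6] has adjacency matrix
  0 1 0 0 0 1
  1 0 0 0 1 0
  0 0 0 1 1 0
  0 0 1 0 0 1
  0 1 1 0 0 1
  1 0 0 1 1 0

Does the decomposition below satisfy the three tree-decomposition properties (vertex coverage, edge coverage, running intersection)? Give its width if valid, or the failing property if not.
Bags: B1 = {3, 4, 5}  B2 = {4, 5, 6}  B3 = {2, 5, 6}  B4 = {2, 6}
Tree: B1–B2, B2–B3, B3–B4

A tree decomposition must satisfy three properties: every vertex lies in some bag; for every edge, both endpoints lie together in some bag; and for every vertex, the bags containing it form a connected subtree. Here vertex 1 appears in no bag, so the decomposition is invalid.

No — vertex 1 appears in no bag.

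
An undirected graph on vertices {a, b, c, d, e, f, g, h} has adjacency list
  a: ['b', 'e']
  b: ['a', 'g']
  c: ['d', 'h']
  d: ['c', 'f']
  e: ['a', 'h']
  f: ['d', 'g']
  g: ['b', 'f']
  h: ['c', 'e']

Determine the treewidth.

2

A width-2 tree decomposition is:
Bags: B1 = {c, e, h}  B2 = {c, d, e}  B3 = {d, e, f}  B4 = {e, f, g}  B5 = {b, e, g}  B6 = {a, b, e}
Tree: B1–B2, B2–B3, B3–B4, B4–B5, B5–B6
Every bag has size at most 3, so the width is 3 − 1 = 2 and tw(G) ≤ 2. The edges e–h–c–d–f–g–b–a–e form a cycle, so G is not a tree and its treewidth is at least 2. Therefore the treewidth is 2.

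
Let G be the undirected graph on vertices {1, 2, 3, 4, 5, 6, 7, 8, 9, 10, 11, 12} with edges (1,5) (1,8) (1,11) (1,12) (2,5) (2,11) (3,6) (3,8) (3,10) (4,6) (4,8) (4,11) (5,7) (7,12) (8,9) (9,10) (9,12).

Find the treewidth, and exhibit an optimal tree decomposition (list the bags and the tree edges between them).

Treewidth 3.
Bags: B1 = {2, 5, 7, 12}  B2 = {1, 2, 5, 12}  B3 = {1, 2, 11, 12}  B4 = {1, 9, 11, 12}  B5 = {1, 8, 9, 11}  B6 = {4, 8, 9, 11}  B7 = {4, 8, 9, 10}  B8 = {3, 4, 8, 10}  B9 = {3, 4, 6, 10}
Tree: B1–B2, B2–B3, B3–B4, B4–B5, B5–B6, B6–B7, B7–B8, B8–B9

Every bag has size at most 4, so the width is 4 − 1 = 3 and tw(G) ≤ 3. For the lower bound: the 4 vertex sets {2,5,7}, {12}, {1}, {4,8,9,11} are disjoint, each induces a connected subgraph, and every pair is joined by at least one edge of G. Contracting each set to a single vertex therefore yields K_{4} as a minor, and since treewidth is minor-monotone, tw(G) ≥ tw(K_{4}) = 3. The upper and lower bounds meet at 3, so that is the treewidth.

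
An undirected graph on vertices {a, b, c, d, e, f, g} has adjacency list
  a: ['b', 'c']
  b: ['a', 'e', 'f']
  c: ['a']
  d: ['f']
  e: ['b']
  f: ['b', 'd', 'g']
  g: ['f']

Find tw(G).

1

A width-1 tree decomposition is:
Bags: B1 = {b, f}  B2 = {d, f}  B3 = {a, b}  B4 = {a, c}  B5 = {b, e}  B6 = {f, g}
Tree: B1–B2, B1–B3, B3–B4, B3–B5, B2–B6
Every bag has size at most 2, so the width is 2 − 1 = 1 and tw(G) ≤ 1. Any graph with an edge has treewidth ≥ 1, and G has the edge b–f. The upper and lower bounds meet at 1, so that is the treewidth.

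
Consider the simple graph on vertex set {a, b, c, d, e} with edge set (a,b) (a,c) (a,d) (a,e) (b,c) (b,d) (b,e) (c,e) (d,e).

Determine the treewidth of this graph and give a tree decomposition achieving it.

Each bag holds 4 vertices, so the decomposition has width 3, which upper-bounds the treewidth. For the lower bound, the 4 vertices {a, b, d, e} are pairwise adjacent, and any tree decomposition puts a clique entirely inside one bag — forcing width ≥ 3. Combining the bounds, tw(G) = 3.

Treewidth 3.
One optimal decomposition is:
Bags: B1 = {a, b, c, e}  B2 = {a, b, d, e}
Tree: B1–B2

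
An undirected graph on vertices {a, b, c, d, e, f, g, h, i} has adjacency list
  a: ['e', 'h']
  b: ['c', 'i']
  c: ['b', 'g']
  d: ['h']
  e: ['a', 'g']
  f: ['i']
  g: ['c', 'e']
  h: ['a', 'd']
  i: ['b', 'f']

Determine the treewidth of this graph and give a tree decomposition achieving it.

The largest bag has 2 vertices, giving width 1; this decomposition certifies tw(G) ≤ 1. Any graph with an edge has treewidth ≥ 1, and G has the edge f–i. Hence tw(G) = 1 exactly.

Treewidth 1.
One optimal decomposition is:
Bags: B1 = {f, i}  B2 = {b, i}  B3 = {b, c}  B4 = {c, g}  B5 = {e, g}  B6 = {a, e}  B7 = {a, h}  B8 = {d, h}
Tree: B1–B2, B2–B3, B3–B4, B4–B5, B5–B6, B6–B7, B7–B8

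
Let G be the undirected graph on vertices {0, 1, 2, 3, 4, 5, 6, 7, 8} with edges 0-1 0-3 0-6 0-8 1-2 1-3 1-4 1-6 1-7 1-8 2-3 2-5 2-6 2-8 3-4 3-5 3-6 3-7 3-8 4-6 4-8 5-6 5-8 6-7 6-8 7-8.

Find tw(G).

A width-4 tree decomposition is:
Bags: B1 = {1, 2, 3, 6, 8}  B2 = {0, 1, 3, 6, 8}  B3 = {1, 3, 4, 6, 8}  B4 = {2, 3, 5, 6, 8}  B5 = {1, 3, 6, 7, 8}
Tree: B1–B2, B1–B3, B1–B4, B3–B5
The largest bag has 5 vertices, giving width 4; this decomposition certifies tw(G) ≤ 4. On the other hand G contains the 5-clique {0, 1, 3, 6, 8}. A clique must lie in a single bag of any decomposition, so no decomposition can have width below 4. Therefore the treewidth is 4.

4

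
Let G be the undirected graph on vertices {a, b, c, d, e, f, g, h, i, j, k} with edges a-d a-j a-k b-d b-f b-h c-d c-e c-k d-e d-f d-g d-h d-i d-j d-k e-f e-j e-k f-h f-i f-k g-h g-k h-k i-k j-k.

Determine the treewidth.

3

A width-3 tree decomposition is:
Bags: B1 = {d, e, f, k}  B2 = {d, f, h, k}  B3 = {b, d, f, h}  B4 = {d, e, j, k}  B5 = {d, g, h, k}  B6 = {d, f, i, k}  B7 = {a, d, j, k}  B8 = {c, d, e, k}
Tree: B1–B2, B2–B3, B1–B4, B2–B5, B1–B6, B4–B7, B4–B8
Each bag holds 4 vertices, so the decomposition has width 3, which upper-bounds the treewidth. On the other hand G contains the 4-clique {d, e, f, k}. A clique must lie in a single bag of any decomposition, so no decomposition can have width below 3. Combining the bounds, tw(G) = 3.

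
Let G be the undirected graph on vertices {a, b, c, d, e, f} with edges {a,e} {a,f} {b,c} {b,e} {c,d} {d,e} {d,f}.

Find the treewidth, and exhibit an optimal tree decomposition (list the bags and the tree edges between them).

Every bag has size at most 3, so the width is 3 − 1 = 2 and tw(G) ≤ 2. For the lower bound, G contains the cycle f–a–e–d–f, so G is not a forest; only forests have treewidth ≤ 1, hence tw(G) ≥ 2. Therefore the treewidth is 2.

Treewidth 2.
One such decomposition:
Bags: B1 = {a, d, f}  B2 = {a, d, e}  B3 = {c, d, e}  B4 = {b, c, e}
Tree: B1–B2, B2–B3, B3–B4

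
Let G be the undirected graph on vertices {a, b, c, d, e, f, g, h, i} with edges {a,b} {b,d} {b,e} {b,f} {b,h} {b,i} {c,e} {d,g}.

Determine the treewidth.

1

A width-1 tree decomposition is:
Bags: B1 = {b, d}  B2 = {d, g}  B3 = {b, i}  B4 = {b, f}  B5 = {b, e}  B6 = {b, h}  B7 = {c, e}  B8 = {a, b}
Tree: B1–B2, B1–B3, B3–B4, B4–B5, B5–B6, B5–B7, B3–B8
Each bag holds 2 vertices, so the decomposition has width 1, which upper-bounds the treewidth. Since G has at least one edge (e.g. b–d), it is not an edgeless graph, so tw(G) ≥ 1. Hence tw(G) = 1 exactly.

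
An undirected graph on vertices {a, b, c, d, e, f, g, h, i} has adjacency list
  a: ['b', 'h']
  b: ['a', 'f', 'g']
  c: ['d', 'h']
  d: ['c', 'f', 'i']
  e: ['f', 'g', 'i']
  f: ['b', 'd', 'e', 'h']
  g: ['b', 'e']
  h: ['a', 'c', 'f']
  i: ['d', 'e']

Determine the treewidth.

A width-3 tree decomposition is:
Bags: B1 = {c, d, e, i}  B2 = {c, d, e, f}  B3 = {c, e, f, h}  B4 = {e, f, g, h}  B5 = {b, f, g, h}  B6 = {a, b, g, h}
Tree: B1–B2, B2–B3, B3–B4, B4–B5, B5–B6
Each bag holds 4 vertices, so the decomposition has width 3, which upper-bounds the treewidth. For the lower bound: the 4 vertex sets {c,d,i}, {e}, {f}, {a,b,g,h} are disjoint, each induces a connected subgraph, and every pair is joined by at least one edge of G. Contracting each set to a single vertex therefore yields K_{4} as a minor, and since treewidth is minor-monotone, tw(G) ≥ tw(K_{4}) = 3. Combining the bounds, tw(G) = 3.

3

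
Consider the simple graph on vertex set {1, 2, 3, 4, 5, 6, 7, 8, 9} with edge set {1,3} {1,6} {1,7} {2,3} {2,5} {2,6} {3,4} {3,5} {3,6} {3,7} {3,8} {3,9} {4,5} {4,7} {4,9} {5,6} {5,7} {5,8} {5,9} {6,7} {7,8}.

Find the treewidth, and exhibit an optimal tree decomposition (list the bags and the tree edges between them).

The largest bag has 4 vertices, giving width 3; this decomposition certifies tw(G) ≤ 3. Conversely, {1, 3, 6, 7} is a clique of size 4, and the vertices of any clique must share a bag in every tree decomposition; so some bag has ≥ 4 vertices and tw(G) ≥ 3. Therefore the treewidth is 3.

Treewidth 3.
Bags: B1 = {3, 5, 6, 7}  B2 = {1, 3, 6, 7}  B3 = {3, 4, 5, 7}  B4 = {3, 4, 5, 9}  B5 = {2, 3, 5, 6}  B6 = {3, 5, 7, 8}
Tree: B1–B2, B1–B3, B3–B4, B1–B5, B3–B6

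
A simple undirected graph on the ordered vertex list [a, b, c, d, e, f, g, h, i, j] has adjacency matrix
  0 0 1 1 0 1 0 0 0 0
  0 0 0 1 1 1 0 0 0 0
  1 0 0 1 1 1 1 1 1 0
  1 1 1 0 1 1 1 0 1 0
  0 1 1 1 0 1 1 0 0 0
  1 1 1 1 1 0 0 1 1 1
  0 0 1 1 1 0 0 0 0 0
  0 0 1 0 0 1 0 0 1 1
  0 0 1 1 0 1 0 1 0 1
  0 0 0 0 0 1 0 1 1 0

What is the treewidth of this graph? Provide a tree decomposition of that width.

Each bag holds 4 vertices, so the decomposition has width 3, which upper-bounds the treewidth. Conversely, {c, d, e, g} is a clique of size 4, and the vertices of any clique must share a bag in every tree decomposition; so some bag has ≥ 4 vertices and tw(G) ≥ 3. Therefore the treewidth is 3.

Treewidth 3.
One optimal decomposition is:
Bags: B1 = {c, d, f, i}  B2 = {a, c, d, f}  B3 = {c, d, e, f}  B4 = {c, f, h, i}  B5 = {f, h, i, j}  B6 = {c, d, e, g}  B7 = {b, d, e, f}
Tree: B1–B2, B2–B3, B1–B4, B4–B5, B3–B6, B3–B7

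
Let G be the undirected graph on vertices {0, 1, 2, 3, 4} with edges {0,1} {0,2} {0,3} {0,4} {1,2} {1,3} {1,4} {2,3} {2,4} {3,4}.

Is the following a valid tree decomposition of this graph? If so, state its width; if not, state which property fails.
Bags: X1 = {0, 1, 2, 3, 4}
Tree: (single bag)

Checking the three conditions: (i) the bags cover all of {0, 1, 2, 3, 4}; (ii) for each edge, some bag contains both endpoints; (iii) the bags containing any fixed vertex form a subtree. All hold, so the decomposition is valid with width 5 − 1 = 4.

Yes; width 4.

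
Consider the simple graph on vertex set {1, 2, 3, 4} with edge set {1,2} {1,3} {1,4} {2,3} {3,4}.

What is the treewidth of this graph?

2

A width-2 tree decomposition is:
Bags: B1 = {1, 2, 3}  B2 = {1, 3, 4}
Tree: B1–B2
The largest bag has 3 vertices, giving width 2; this decomposition certifies tw(G) ≤ 2. Conversely, {1, 2, 3} is a clique of size 3, and the vertices of any clique must share a bag in every tree decomposition; so some bag has ≥ 3 vertices and tw(G) ≥ 2. Therefore the treewidth is 2.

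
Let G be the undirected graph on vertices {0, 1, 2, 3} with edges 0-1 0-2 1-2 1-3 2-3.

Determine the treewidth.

2

A width-2 tree decomposition is:
Bags: B1 = {1, 2, 3}  B2 = {0, 1, 2}
Tree: B1–B2
Each bag holds 3 vertices, so the decomposition has width 2, which upper-bounds the treewidth. For the lower bound, the 3 vertices {0, 1, 2} are pairwise adjacent, and any tree decomposition puts a clique entirely inside one bag — forcing width ≥ 2. The upper and lower bounds meet at 2, so that is the treewidth.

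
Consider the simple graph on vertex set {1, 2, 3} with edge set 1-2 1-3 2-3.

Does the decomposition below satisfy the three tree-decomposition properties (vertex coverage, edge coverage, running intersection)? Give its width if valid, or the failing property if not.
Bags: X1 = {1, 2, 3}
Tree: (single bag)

Yes; width 2.

Vertex coverage: the bags together contain {1, 2, 3}, the full vertex set. Edge coverage: each edge of G has both endpoints in at least one bag. Running intersection: for every vertex, the bags containing it form a connected subtree. All three properties hold, so this is a valid tree decomposition of width max|bag| − 1 = 2, and hence tw(G) ≤ 2.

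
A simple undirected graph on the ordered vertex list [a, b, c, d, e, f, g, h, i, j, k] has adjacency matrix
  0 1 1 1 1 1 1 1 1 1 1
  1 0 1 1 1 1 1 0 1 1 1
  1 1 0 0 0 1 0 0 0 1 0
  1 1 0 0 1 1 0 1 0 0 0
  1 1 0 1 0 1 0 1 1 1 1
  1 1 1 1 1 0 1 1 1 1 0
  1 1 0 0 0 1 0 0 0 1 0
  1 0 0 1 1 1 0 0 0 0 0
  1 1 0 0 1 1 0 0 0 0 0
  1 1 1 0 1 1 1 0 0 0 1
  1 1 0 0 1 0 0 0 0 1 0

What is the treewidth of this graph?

4

A width-4 tree decomposition is:
Bags: B1 = {a, b, d, e, f}  B2 = {a, b, e, f, j}  B3 = {a, b, e, j, k}  B4 = {a, b, c, f, j}  B5 = {a, b, f, g, j}  B6 = {a, d, e, f, h}  B7 = {a, b, e, f, i}
Tree: B1–B2, B2–B3, B2–B4, B4–B5, B1–B6, B1–B7
Every bag has size at most 5, so the width is 5 − 1 = 4 and tw(G) ≤ 4. Conversely, {a, d, e, f, h} is a clique of size 5, and the vertices of any clique must share a bag in every tree decomposition; so some bag has ≥ 5 vertices and tw(G) ≥ 4. Hence tw(G) = 4 exactly.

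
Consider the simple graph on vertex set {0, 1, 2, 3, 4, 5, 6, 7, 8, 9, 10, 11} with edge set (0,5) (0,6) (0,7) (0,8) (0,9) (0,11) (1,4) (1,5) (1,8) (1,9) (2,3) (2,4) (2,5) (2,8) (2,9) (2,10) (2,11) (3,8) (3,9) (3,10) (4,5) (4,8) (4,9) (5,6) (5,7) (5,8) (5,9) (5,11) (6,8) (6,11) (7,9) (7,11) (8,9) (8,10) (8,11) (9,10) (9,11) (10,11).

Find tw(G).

4

A width-4 tree decomposition is:
Bags: B1 = {0, 5, 6, 8, 11}  B2 = {0, 5, 8, 9, 11}  B3 = {2, 5, 8, 9, 11}  B4 = {2, 4, 5, 8, 9}  B5 = {1, 4, 5, 8, 9}  B6 = {2, 8, 9, 10, 11}  B7 = {2, 3, 8, 9, 10}  B8 = {0, 5, 7, 9, 11}
Tree: B1–B2, B2–B3, B3–B4, B4–B5, B3–B6, B6–B7, B2–B8
Every bag has size at most 5, so the width is 5 − 1 = 4 and tw(G) ≤ 4. On the other hand G contains the 5-clique {0, 5, 8, 9, 11}. A clique must lie in a single bag of any decomposition, so no decomposition can have width below 4. Combining the bounds, tw(G) = 4.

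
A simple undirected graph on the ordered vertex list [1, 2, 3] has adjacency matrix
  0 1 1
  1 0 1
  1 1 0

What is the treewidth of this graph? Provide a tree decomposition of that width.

With just one bag of size 3, the width is 3 − 1 = 2, so tw(G) ≤ 2. On the other hand G contains the 3-clique {1, 2, 3}. A clique must lie in a single bag of any decomposition, so no decomposition can have width below 2. Therefore the treewidth is 2.

Treewidth 2.
One such decomposition:
Bags: B1 = {1, 2, 3}
Tree: (single bag)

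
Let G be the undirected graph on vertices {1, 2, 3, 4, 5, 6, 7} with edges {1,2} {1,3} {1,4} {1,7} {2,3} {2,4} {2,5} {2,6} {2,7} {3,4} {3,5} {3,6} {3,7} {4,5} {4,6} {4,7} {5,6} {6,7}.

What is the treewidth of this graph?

A width-4 tree decomposition is:
Bags: B1 = {2, 3, 4, 6, 7}  B2 = {2, 3, 4, 5, 6}  B3 = {1, 2, 3, 4, 7}
Tree: B1–B2, B1–B3
The largest bag has 5 vertices, giving width 4; this decomposition certifies tw(G) ≤ 4. For the lower bound, the 5 vertices {1, 2, 3, 4, 7} are pairwise adjacent, and any tree decomposition puts a clique entirely inside one bag — forcing width ≥ 4. The upper and lower bounds meet at 4, so that is the treewidth.

4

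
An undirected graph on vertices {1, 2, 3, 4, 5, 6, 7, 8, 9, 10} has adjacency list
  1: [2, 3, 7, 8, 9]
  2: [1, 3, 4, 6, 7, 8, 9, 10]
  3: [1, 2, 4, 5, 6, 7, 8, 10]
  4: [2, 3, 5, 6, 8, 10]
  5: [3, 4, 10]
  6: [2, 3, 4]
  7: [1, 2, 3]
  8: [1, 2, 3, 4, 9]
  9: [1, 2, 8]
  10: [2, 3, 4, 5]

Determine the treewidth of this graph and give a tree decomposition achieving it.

Treewidth 3.
One such decomposition:
Bags: B1 = {1, 2, 3, 8}  B2 = {2, 3, 4, 8}  B3 = {1, 2, 8, 9}  B4 = {1, 2, 3, 7}  B5 = {2, 3, 4, 6}  B6 = {2, 3, 4, 10}  B7 = {3, 4, 5, 10}
Tree: B1–B2, B1–B3, B1–B4, B2–B5, B5–B6, B6–B7

Each bag holds 4 vertices, so the decomposition has width 3, which upper-bounds the treewidth. Conversely, {1, 2, 8, 9} is a clique of size 4, and the vertices of any clique must share a bag in every tree decomposition; so some bag has ≥ 4 vertices and tw(G) ≥ 3. The upper and lower bounds meet at 3, so that is the treewidth.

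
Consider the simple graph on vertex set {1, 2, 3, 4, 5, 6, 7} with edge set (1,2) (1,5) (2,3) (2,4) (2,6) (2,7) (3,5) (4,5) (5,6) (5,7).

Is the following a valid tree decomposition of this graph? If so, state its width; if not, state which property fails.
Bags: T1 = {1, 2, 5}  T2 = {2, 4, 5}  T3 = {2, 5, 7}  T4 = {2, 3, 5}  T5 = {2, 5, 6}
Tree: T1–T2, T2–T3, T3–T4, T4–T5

Yes; width 2.

Vertex coverage: the bags together contain {1, 2, 3, 4, 5, 6, 7}, the full vertex set. Edge coverage: each edge of G has both endpoints in at least one bag. Running intersection: for every vertex, the bags containing it form a connected subtree. All three properties hold, so this is a valid tree decomposition of width max|bag| − 1 = 2, and hence tw(G) ≤ 2.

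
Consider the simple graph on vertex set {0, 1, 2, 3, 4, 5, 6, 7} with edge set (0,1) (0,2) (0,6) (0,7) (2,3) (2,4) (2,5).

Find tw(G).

A width-1 tree decomposition is:
Bags: B1 = {0, 1}  B2 = {0, 2}  B3 = {2, 5}  B4 = {0, 7}  B5 = {2, 4}  B6 = {0, 6}  B7 = {2, 3}
Tree: B1–B2, B2–B3, B1–B4, B3–B5, B4–B6, B3–B7
The largest bag has 2 vertices, giving width 1; this decomposition certifies tw(G) ≤ 1. G has an edge, so its treewidth is at least 1. Hence tw(G) = 1 exactly.

1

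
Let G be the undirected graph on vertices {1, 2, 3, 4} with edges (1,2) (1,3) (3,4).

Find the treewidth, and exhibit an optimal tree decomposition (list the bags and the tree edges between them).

Each bag holds 2 vertices, so the decomposition has width 1, which upper-bounds the treewidth. Since G has at least one edge (e.g. 2–1), it is not an edgeless graph, so tw(G) ≥ 1. Hence tw(G) = 1 exactly.

Treewidth 1.
One optimal decomposition is:
Bags: B1 = {1, 2}  B2 = {1, 3}  B3 = {3, 4}
Tree: B1–B2, B2–B3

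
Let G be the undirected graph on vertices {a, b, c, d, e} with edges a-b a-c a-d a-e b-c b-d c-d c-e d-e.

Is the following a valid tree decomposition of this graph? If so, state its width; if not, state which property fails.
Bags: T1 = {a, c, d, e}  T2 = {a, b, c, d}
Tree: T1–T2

Yes; width 3.

Checking the three conditions: (i) the bags cover all of {a, b, c, d, e}; (ii) for each edge, some bag contains both endpoints; (iii) the bags containing any fixed vertex form a subtree. All hold, so the decomposition is valid with width 4 − 1 = 3.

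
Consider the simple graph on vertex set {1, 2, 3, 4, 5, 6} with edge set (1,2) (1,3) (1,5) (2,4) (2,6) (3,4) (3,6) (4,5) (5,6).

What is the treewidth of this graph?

A width-3 tree decomposition is:
Bags: B1 = {1, 4, 5, 6}  B2 = {1, 2, 4, 6}  B3 = {1, 3, 4, 6}
Tree: B1–B2, B2–B3
The largest bag has 4 vertices, giving width 3; this decomposition certifies tw(G) ≤ 3. For the lower bound: the 4 vertex sets {4,5}, {1,2}, {6}, {3} are disjoint, each induces a connected subgraph, and every pair is joined by at least one edge of G. Contracting each set to a single vertex therefore yields K_{4} as a minor, and since treewidth is minor-monotone, tw(G) ≥ tw(K_{4}) = 3. Therefore the treewidth is 3.

3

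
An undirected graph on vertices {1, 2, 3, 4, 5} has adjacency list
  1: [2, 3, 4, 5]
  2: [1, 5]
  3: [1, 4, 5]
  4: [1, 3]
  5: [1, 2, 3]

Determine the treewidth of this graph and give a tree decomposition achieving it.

Treewidth 2.
Bags: B1 = {1, 3, 5}  B2 = {1, 3, 4}  B3 = {1, 2, 5}
Tree: B1–B2, B1–B3

Every bag has size at most 3, so the width is 3 − 1 = 2 and tw(G) ≤ 2. On the other hand G contains the 3-clique {1, 2, 5}. A clique must lie in a single bag of any decomposition, so no decomposition can have width below 2. The upper and lower bounds meet at 2, so that is the treewidth.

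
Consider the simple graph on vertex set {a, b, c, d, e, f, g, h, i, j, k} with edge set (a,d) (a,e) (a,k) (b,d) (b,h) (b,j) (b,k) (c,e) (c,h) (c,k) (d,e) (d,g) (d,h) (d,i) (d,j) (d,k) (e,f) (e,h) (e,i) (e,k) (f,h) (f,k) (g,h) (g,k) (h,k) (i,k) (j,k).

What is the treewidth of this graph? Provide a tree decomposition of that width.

Treewidth 3.
One optimal decomposition is:
Bags: B1 = {e, f, h, k}  B2 = {d, e, h, k}  B3 = {b, d, h, k}  B4 = {b, d, j, k}  B5 = {c, e, h, k}  B6 = {a, d, e, k}  B7 = {d, e, i, k}  B8 = {d, g, h, k}
Tree: B1–B2, B2–B3, B3–B4, B1–B5, B2–B6, B6–B7, B3–B8

Every bag has size at most 4, so the width is 4 − 1 = 3 and tw(G) ≤ 3. On the other hand G contains the 4-clique {b, d, j, k}. A clique must lie in a single bag of any decomposition, so no decomposition can have width below 3. The upper and lower bounds meet at 3, so that is the treewidth.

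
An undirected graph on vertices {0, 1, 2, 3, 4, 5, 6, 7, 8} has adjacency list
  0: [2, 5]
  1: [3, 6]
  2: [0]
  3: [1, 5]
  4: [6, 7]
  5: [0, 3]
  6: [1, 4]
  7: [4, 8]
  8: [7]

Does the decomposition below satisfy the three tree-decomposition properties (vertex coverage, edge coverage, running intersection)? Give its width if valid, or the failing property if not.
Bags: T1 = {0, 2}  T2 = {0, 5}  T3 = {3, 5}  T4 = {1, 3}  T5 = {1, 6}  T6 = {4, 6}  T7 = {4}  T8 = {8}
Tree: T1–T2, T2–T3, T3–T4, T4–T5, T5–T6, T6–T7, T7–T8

No — vertex 7 appears in no bag.

A tree decomposition must satisfy three properties: every vertex lies in some bag; for every edge, both endpoints lie together in some bag; and for every vertex, the bags containing it form a connected subtree. Here vertex 7 appears in no bag, so the decomposition is invalid.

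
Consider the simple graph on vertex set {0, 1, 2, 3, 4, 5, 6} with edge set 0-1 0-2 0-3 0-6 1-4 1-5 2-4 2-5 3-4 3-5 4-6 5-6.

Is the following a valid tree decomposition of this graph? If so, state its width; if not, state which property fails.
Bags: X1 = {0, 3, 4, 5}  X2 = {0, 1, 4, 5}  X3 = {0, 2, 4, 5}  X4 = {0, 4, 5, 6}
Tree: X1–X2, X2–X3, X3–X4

Every vertex of G appears in some bag (union = {0, 1, 2, 3, 4, 5, 6}); every edge is covered by a bag; and for each vertex v the set of bags containing v is connected in the bag tree. The decomposition is therefore valid. The largest bag has 4 vertices, so the width is 3.

Yes; width 3.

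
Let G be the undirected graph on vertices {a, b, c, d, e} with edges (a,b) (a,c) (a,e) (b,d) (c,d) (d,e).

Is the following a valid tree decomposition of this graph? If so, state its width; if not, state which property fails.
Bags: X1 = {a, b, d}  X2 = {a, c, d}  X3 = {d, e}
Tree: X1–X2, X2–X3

A tree decomposition must satisfy three properties: every vertex lies in some bag; for every edge, both endpoints lie together in some bag; and for every vertex, the bags containing it form a connected subtree. Here edge (a,e) lies in no bag, so the decomposition is invalid.

No — edge (a,e) lies in no bag.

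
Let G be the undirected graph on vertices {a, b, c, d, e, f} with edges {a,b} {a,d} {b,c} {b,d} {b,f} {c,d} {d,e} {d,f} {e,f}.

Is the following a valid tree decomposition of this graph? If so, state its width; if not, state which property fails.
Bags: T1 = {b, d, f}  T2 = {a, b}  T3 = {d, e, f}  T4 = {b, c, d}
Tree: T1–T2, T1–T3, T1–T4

No — edge (d,a) lies in no bag.

A tree decomposition must satisfy three properties: every vertex lies in some bag; for every edge, both endpoints lie together in some bag; and for every vertex, the bags containing it form a connected subtree. Here edge (d,a) lies in no bag, so the decomposition is invalid.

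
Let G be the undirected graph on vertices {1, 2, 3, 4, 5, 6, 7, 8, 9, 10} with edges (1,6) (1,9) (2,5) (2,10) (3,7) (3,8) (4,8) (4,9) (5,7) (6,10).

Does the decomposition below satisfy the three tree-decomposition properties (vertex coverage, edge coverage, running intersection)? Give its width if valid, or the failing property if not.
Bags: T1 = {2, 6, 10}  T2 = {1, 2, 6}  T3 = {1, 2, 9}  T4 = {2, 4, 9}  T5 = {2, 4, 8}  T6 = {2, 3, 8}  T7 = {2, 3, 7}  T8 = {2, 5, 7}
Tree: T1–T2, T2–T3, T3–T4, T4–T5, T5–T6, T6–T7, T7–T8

Yes; width 2.

Checking the three conditions: (i) the bags cover all of {1, 2, 3, 4, 5, 6, 7, 8, 9, 10}; (ii) for each edge, some bag contains both endpoints; (iii) the bags containing any fixed vertex form a subtree. All hold, so the decomposition is valid with width 3 − 1 = 2.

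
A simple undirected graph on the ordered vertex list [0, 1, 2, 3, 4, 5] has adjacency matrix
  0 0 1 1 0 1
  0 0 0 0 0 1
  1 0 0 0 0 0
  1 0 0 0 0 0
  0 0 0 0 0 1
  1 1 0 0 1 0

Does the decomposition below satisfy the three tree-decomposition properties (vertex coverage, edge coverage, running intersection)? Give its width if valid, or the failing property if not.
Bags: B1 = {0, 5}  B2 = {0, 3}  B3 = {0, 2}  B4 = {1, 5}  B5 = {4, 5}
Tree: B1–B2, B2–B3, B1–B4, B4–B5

Yes; width 1.

Every vertex of G appears in some bag (union = {0, 1, 2, 3, 4, 5}); every edge is covered by a bag; and for each vertex v the set of bags containing v is connected in the bag tree. The decomposition is therefore valid. The largest bag has 2 vertices, so the width is 1.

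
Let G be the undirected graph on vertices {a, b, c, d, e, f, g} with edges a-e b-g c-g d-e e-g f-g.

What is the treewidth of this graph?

1

A width-1 tree decomposition is:
Bags: B1 = {c, g}  B2 = {e, g}  B3 = {b, g}  B4 = {d, e}  B5 = {f, g}  B6 = {a, e}
Tree: B1–B2, B2–B3, B2–B4, B1–B5, B4–B6
Each bag holds 2 vertices, so the decomposition has width 1, which upper-bounds the treewidth. G has an edge, so its treewidth is at least 1. The upper and lower bounds meet at 1, so that is the treewidth.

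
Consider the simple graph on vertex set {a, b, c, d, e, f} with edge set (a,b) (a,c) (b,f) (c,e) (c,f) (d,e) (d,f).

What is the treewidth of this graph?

2

A width-2 tree decomposition is:
Bags: B1 = {c, d, e}  B2 = {c, d, f}  B3 = {a, c, f}  B4 = {a, b, f}
Tree: B1–B2, B2–B3, B3–B4
The largest bag has 3 vertices, giving width 2; this decomposition certifies tw(G) ≤ 2. Since e–d–f–c–e is a cycle in G, G is not acyclic. Forests are exactly the graphs of treewidth ≤ 1, so tw(G) ≥ 2. Therefore the treewidth is 2.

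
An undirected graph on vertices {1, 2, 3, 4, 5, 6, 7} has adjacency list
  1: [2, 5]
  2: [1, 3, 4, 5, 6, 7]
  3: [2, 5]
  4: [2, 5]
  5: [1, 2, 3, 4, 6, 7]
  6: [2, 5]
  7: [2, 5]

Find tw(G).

2

A width-2 tree decomposition is:
Bags: B1 = {2, 5, 7}  B2 = {1, 2, 5}  B3 = {2, 5, 6}  B4 = {2, 3, 5}  B5 = {2, 4, 5}
Tree: B1–B2, B2–B3, B2–B4, B3–B5
Every bag has size at most 3, so the width is 3 − 1 = 2 and tw(G) ≤ 2. Conversely, {1, 2, 5} is a clique of size 3, and the vertices of any clique must share a bag in every tree decomposition; so some bag has ≥ 3 vertices and tw(G) ≥ 2. Hence tw(G) = 2 exactly.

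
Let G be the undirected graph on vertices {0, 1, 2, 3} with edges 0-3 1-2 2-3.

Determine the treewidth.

1

A width-1 tree decomposition is:
Bags: B1 = {1, 2}  B2 = {2, 3}  B3 = {0, 3}
Tree: B1–B2, B2–B3
The largest bag has 2 vertices, giving width 1; this decomposition certifies tw(G) ≤ 1. G has an edge, so its treewidth is at least 1. Combining the bounds, tw(G) = 1.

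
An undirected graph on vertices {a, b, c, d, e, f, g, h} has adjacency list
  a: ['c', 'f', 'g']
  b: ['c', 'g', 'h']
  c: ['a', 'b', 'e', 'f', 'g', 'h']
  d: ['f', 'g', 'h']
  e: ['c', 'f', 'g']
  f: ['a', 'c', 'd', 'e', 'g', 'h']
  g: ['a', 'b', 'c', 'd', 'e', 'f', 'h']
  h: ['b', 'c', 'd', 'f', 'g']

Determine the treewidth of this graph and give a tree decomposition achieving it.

Each bag holds 4 vertices, so the decomposition has width 3, which upper-bounds the treewidth. Conversely, {d, f, g, h} is a clique of size 4, and the vertices of any clique must share a bag in every tree decomposition; so some bag has ≥ 4 vertices and tw(G) ≥ 3. Hence tw(G) = 3 exactly.

Treewidth 3.
One such decomposition:
Bags: B1 = {d, f, g, h}  B2 = {c, f, g, h}  B3 = {b, c, g, h}  B4 = {a, c, f, g}  B5 = {c, e, f, g}
Tree: B1–B2, B2–B3, B2–B4, B4–B5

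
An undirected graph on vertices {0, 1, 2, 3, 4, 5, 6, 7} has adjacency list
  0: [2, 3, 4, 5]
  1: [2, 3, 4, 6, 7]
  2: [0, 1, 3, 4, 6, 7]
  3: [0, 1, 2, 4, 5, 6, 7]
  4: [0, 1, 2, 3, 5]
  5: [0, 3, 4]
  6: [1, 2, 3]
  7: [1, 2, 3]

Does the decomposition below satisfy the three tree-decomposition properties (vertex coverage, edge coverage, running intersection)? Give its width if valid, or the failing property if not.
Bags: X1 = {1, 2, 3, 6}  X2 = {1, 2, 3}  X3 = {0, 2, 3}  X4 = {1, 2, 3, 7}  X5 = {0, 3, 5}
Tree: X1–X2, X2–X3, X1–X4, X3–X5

A tree decomposition must satisfy three properties: every vertex lies in some bag; for every edge, both endpoints lie together in some bag; and for every vertex, the bags containing it form a connected subtree. Here vertex 4 appears in no bag, so the decomposition is invalid.

No — vertex 4 appears in no bag.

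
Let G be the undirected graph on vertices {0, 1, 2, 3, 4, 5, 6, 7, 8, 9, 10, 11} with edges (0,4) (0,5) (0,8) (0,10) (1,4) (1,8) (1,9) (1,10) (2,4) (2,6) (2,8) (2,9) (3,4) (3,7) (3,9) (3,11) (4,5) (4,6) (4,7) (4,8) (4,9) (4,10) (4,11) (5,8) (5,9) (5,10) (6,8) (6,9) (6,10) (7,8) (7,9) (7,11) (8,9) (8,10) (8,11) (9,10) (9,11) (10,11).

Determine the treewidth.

4

A width-4 tree decomposition is:
Bags: B1 = {4, 6, 8, 9, 10}  B2 = {4, 5, 8, 9, 10}  B3 = {0, 4, 5, 8, 10}  B4 = {1, 4, 8, 9, 10}  B5 = {4, 8, 9, 10, 11}  B6 = {2, 4, 6, 8, 9}  B7 = {4, 7, 8, 9, 11}  B8 = {3, 4, 7, 9, 11}
Tree: B1–B2, B2–B3, B2–B4, B4–B5, B1–B6, B5–B7, B7–B8
The largest bag has 5 vertices, giving width 4; this decomposition certifies tw(G) ≤ 4. On the other hand G contains the 5-clique {0, 4, 5, 8, 10}. A clique must lie in a single bag of any decomposition, so no decomposition can have width below 4. The upper and lower bounds meet at 4, so that is the treewidth.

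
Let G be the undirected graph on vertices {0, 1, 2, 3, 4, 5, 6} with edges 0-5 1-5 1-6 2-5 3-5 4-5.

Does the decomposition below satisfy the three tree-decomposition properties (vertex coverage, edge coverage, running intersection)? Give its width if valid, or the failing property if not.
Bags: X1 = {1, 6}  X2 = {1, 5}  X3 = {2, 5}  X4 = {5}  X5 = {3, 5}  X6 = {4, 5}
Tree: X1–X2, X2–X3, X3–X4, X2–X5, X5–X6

A tree decomposition must satisfy three properties: every vertex lies in some bag; for every edge, both endpoints lie together in some bag; and for every vertex, the bags containing it form a connected subtree. Here vertex 0 appears in no bag, so the decomposition is invalid.

No — vertex 0 appears in no bag.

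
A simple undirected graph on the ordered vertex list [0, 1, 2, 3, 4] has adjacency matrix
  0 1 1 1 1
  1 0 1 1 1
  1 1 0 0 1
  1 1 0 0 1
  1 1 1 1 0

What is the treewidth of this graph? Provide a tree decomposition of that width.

Treewidth 3.
One such decomposition:
Bags: B1 = {0, 1, 3, 4}  B2 = {0, 1, 2, 4}
Tree: B1–B2

The largest bag has 4 vertices, giving width 3; this decomposition certifies tw(G) ≤ 3. Conversely, {0, 1, 2, 4} is a clique of size 4, and the vertices of any clique must share a bag in every tree decomposition; so some bag has ≥ 4 vertices and tw(G) ≥ 3. The upper and lower bounds meet at 3, so that is the treewidth.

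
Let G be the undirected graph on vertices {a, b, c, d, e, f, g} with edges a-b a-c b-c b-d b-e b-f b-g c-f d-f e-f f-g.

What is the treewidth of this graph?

A width-2 tree decomposition is:
Bags: B1 = {b, e, f}  B2 = {b, c, f}  B3 = {a, b, c}  B4 = {b, f, g}  B5 = {b, d, f}
Tree: B1–B2, B2–B3, B2–B4, B4–B5
The largest bag has 3 vertices, giving width 2; this decomposition certifies tw(G) ≤ 2. For the lower bound, the 3 vertices {a, b, c} are pairwise adjacent, and any tree decomposition puts a clique entirely inside one bag — forcing width ≥ 2. Combining the bounds, tw(G) = 2.

2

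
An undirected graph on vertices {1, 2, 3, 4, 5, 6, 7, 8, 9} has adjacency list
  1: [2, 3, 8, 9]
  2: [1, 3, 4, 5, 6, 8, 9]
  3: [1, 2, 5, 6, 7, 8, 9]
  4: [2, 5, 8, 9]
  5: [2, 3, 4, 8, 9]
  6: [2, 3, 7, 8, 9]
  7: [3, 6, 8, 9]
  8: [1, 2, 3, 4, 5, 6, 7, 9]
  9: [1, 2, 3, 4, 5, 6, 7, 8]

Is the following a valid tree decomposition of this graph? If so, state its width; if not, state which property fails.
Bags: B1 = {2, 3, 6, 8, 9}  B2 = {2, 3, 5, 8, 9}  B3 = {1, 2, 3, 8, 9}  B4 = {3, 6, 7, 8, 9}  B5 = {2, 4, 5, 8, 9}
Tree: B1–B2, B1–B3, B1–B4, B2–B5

Yes; width 4.

Vertex coverage: the bags together contain {1, 2, 3, 4, 5, 6, 7, 8, 9}, the full vertex set. Edge coverage: each edge of G has both endpoints in at least one bag. Running intersection: for every vertex, the bags containing it form a connected subtree. All three properties hold, so this is a valid tree decomposition of width max|bag| − 1 = 4, and hence tw(G) ≤ 4.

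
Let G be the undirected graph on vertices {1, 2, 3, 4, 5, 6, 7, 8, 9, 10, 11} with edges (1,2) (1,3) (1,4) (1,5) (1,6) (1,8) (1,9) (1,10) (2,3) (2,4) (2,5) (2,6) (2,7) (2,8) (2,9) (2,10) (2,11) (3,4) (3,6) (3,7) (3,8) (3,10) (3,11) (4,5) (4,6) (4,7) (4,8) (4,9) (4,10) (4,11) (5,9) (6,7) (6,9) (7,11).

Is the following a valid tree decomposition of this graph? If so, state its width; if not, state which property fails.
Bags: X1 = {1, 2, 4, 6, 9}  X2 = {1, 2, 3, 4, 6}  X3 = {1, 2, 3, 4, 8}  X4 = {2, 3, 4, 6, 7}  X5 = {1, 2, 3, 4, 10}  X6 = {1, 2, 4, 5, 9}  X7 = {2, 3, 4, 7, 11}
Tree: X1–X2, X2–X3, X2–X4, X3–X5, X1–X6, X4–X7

Vertex coverage: the bags together contain {1, 2, 3, 4, 5, 6, 7, 8, 9, 10, 11}, the full vertex set. Edge coverage: each edge of G has both endpoints in at least one bag. Running intersection: for every vertex, the bags containing it form a connected subtree. All three properties hold, so this is a valid tree decomposition of width max|bag| − 1 = 4, and hence tw(G) ≤ 4.

Yes; width 4.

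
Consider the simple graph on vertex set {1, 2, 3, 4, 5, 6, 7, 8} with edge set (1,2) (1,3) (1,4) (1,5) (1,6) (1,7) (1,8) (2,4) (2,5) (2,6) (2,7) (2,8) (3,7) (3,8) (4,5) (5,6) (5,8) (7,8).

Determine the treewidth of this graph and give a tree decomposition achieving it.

Every bag has size at most 4, so the width is 4 − 1 = 3 and tw(G) ≤ 3. Conversely, {1, 2, 5, 8} is a clique of size 4, and the vertices of any clique must share a bag in every tree decomposition; so some bag has ≥ 4 vertices and tw(G) ≥ 3. Therefore the treewidth is 3.

Treewidth 3.
One such decomposition:
Bags: B1 = {1, 2, 4, 5}  B2 = {1, 2, 5, 8}  B3 = {1, 2, 7, 8}  B4 = {1, 2, 5, 6}  B5 = {1, 3, 7, 8}
Tree: B1–B2, B2–B3, B1–B4, B3–B5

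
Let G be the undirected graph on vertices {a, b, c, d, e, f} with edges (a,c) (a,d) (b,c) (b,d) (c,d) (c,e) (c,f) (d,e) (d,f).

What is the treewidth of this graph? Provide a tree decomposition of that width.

Treewidth 2.
One optimal decomposition is:
Bags: B1 = {a, c, d}  B2 = {c, d, e}  B3 = {c, d, f}  B4 = {b, c, d}
Tree: B1–B2, B2–B3, B3–B4

The largest bag has 3 vertices, giving width 2; this decomposition certifies tw(G) ≤ 2. Conversely, {c, d, e} is a clique of size 3, and the vertices of any clique must share a bag in every tree decomposition; so some bag has ≥ 3 vertices and tw(G) ≥ 2. Combining the bounds, tw(G) = 2.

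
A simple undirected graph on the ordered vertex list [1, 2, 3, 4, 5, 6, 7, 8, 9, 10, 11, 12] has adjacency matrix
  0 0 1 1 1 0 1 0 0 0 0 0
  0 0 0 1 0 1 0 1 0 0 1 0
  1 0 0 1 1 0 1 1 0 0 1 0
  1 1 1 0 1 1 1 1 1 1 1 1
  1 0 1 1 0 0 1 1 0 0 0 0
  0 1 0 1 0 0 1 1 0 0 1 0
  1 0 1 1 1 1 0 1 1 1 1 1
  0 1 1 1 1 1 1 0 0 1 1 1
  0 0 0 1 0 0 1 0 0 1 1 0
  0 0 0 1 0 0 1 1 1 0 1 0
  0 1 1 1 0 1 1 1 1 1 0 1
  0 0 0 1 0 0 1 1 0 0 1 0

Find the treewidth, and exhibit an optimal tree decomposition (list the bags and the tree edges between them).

Treewidth 4.
One such decomposition:
Bags: B1 = {4, 7, 9, 10, 11}  B2 = {4, 7, 8, 10, 11}  B3 = {4, 6, 7, 8, 11}  B4 = {2, 4, 6, 8, 11}  B5 = {3, 4, 7, 8, 11}  B6 = {3, 4, 5, 7, 8}  B7 = {4, 7, 8, 11, 12}  B8 = {1, 3, 4, 5, 7}
Tree: B1–B2, B2–B3, B3–B4, B3–B5, B5–B6, B2–B7, B6–B8

The largest bag has 5 vertices, giving width 4; this decomposition certifies tw(G) ≤ 4. On the other hand G contains the 5-clique {2, 4, 6, 8, 11}. A clique must lie in a single bag of any decomposition, so no decomposition can have width below 4. The upper and lower bounds meet at 4, so that is the treewidth.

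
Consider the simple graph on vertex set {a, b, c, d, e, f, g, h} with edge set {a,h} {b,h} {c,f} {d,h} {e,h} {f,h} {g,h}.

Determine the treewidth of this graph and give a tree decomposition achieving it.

The largest bag has 2 vertices, giving width 1; this decomposition certifies tw(G) ≤ 1. G has an edge, so its treewidth is at least 1. Combining the bounds, tw(G) = 1.

Treewidth 1.
One such decomposition:
Bags: B1 = {d, h}  B2 = {g, h}  B3 = {f, h}  B4 = {b, h}  B5 = {a, h}  B6 = {c, f}  B7 = {e, h}
Tree: B1–B2, B2–B3, B2–B4, B4–B5, B3–B6, B5–B7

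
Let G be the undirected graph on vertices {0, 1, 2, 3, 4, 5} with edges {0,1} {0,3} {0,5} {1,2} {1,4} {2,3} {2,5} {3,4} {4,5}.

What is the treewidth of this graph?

3

A width-3 tree decomposition is:
Bags: B1 = {0, 1, 2, 4}  B2 = {0, 2, 4, 5}  B3 = {0, 2, 3, 4}
Tree: B1–B2, B2–B3
Each bag holds 4 vertices, so the decomposition has width 3, which upper-bounds the treewidth. For the lower bound: the 4 vertex sets {1,2}, {0,5}, {4}, {3} are disjoint, each induces a connected subgraph, and every pair is joined by at least one edge of G. Contracting each set to a single vertex therefore yields K_{4} as a minor, and since treewidth is minor-monotone, tw(G) ≥ tw(K_{4}) = 3. Hence tw(G) = 3 exactly.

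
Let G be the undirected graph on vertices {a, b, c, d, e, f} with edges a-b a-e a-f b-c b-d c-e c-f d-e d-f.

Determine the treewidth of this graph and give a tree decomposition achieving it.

Each bag holds 4 vertices, so the decomposition has width 3, which upper-bounds the treewidth. For the lower bound: the 4 vertex sets {d,e}, {a,f}, {b}, {c} are disjoint, each induces a connected subgraph, and every pair is joined by at least one edge of G. Contracting each set to a single vertex therefore yields K_{4} as a minor, and since treewidth is minor-monotone, tw(G) ≥ tw(K_{4}) = 3. Therefore the treewidth is 3.

Treewidth 3.
One such decomposition:
Bags: B1 = {b, d, e, f}  B2 = {a, b, e, f}  B3 = {b, c, e, f}
Tree: B1–B2, B2–B3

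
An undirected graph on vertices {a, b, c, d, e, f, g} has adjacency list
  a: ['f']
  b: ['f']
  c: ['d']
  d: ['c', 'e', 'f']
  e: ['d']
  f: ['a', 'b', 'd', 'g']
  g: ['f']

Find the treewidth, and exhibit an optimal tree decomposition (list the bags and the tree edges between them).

Treewidth 1.
Bags: B1 = {f, g}  B2 = {d, f}  B3 = {b, f}  B4 = {a, f}  B5 = {d, e}  B6 = {c, d}
Tree: B1–B2, B2–B3, B1–B4, B2–B5, B5–B6

The largest bag has 2 vertices, giving width 1; this decomposition certifies tw(G) ≤ 1. G has an edge, so its treewidth is at least 1. Combining the bounds, tw(G) = 1.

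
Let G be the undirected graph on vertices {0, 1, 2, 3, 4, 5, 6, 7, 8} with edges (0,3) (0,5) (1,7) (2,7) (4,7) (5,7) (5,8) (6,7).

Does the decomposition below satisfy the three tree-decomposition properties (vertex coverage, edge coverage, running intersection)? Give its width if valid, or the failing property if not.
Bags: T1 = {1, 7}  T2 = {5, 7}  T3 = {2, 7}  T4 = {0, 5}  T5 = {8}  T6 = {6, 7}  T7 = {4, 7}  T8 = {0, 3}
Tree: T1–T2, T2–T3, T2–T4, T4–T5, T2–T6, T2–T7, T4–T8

A tree decomposition must satisfy three properties: every vertex lies in some bag; for every edge, both endpoints lie together in some bag; and for every vertex, the bags containing it form a connected subtree. Here edge (5,8) lies in no bag, so the decomposition is invalid.

No — edge (5,8) lies in no bag.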